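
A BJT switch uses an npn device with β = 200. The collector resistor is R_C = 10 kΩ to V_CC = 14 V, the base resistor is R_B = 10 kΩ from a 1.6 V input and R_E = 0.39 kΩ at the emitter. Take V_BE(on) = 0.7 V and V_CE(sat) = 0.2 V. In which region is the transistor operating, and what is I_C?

saturation; I_C ≈ 1.3 mA

Assume active: I_B = (1.6 − 0.7)/(10 + 201×0.39) = 0.0102 mA, I_C = β·I_B = 2.04 mA.
Then V_CE = 14 − 2.04×10 − 2.05×0.39 = -7.16 V < 0.2 V — the active assumption fails.
Re-solve with V_CE = 0.2 V. KCL at the emitter: V_E/R_E = (V_BB−0.7−V_E)/R_B + (V_CC−0.2−V_E)/R_C, giving V_E = 0.532 V.
I_C = (V_CC − 0.2 − V_E)/R_C = (13.8 − 0.532)/10 = 1.33 mA.
Check: I_B = (0.9 − 0.532)/10 = 0.0368 mA, and β·I_B = 7.36 mA > I_C, confirming saturation.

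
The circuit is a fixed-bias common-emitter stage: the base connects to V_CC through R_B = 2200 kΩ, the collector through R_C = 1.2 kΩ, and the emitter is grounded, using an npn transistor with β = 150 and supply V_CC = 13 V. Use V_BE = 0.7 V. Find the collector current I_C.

Base loop: V_CC = I_B·R_B + V_BE, so I_B = (13 − 0.7)/2200 kΩ = 0.00559 mA.
In the active region I_C = β·I_B = 150 × 0.00559 = 0.839 mA.
Collector loop: V_CE = V_CC − I_C·R_C = 13 − 0.839×1.2 = 12 V.
Since V_CE = 12 V > V_CE(sat) ≈ 0.2 V, the transistor is in the active region as assumed.

I_C ≈ 0.84 mA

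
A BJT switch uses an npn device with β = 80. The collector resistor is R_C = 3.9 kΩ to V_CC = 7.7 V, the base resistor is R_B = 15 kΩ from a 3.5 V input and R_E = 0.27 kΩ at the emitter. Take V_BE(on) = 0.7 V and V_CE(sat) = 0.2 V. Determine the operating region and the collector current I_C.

Assume active: I_B = (3.5 − 0.7)/(15 + 81×0.27) = 0.0759 mA, I_C = β·I_B = 6.08 mA.
Then V_CE = 7.7 − 6.08×3.9 − 6.15×0.27 = -17.7 V < 0.2 V — the active assumption fails.
Re-solve with V_CE = 0.2 V. KCL at the emitter: V_E/R_E = (V_BB−0.7−V_E)/R_B + (V_CC−0.2−V_E)/R_C, giving V_E = 0.524 V.
I_C = (V_CC − 0.2 − V_E)/R_C = (7.5 − 0.524)/3.9 = 1.79 mA.
Check: I_B = (2.8 − 0.524)/15 = 0.152 mA, and β·I_B = 12.1 mA > I_C, confirming saturation.

saturation; I_C ≈ 1.8 mA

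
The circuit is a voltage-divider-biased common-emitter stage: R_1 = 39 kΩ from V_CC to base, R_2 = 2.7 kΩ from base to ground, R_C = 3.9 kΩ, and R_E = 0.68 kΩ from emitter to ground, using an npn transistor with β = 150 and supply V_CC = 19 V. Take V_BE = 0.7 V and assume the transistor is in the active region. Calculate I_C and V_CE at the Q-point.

Thevenize the base divider: V_Th = V_CC·R_2/(R_1+R_2) = 19×2.7/41.7 = 1.23 V, R_Th = R_1‖R_2 = 2.53 kΩ.
Base-emitter loop: V_Th = I_B·R_Th + V_BE + (β+1)I_B·R_E, so I_B = (1.23 − 0.7) / (2.53 + 151×0.68) = 0.00504 mA.
I_C = β·I_B = 150×0.00504 = 0.756 mA, and I_E = (β+1)I_B = 0.761 mA.
V_CE = V_CC − I_C·R_C − I_E·R_E = 19 − 0.756×3.9 − 0.761×0.68 = 15.5 V.
V_CE = 15.5 V > 0.2 V confirms active-region operation.

I_C ≈ 0.76 mA, V_CE ≈ 16 V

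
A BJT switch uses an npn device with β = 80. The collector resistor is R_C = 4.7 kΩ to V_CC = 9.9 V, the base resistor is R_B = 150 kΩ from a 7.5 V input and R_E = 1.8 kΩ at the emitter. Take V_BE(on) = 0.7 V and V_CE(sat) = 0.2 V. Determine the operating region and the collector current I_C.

Assume active: I_B = (7.5 − 0.7)/(150 + 81×1.8) = 0.023 mA, I_C = β·I_B = 1.84 mA.
Then V_CE = 9.9 − 1.84×4.7 − 1.86×1.8 = -2.1 V < 0.2 V — the active assumption fails.
Re-solve with V_CE = 0.2 V. KCL at the emitter: V_E/R_E = (V_BB−0.7−V_E)/R_B + (V_CC−0.2−V_E)/R_C, giving V_E = 2.72 V.
I_C = (V_CC − 0.2 − V_E)/R_C = (9.7 − 2.72)/4.7 = 1.48 mA.
Check: I_B = (6.8 − 2.72)/150 = 0.0272 mA, and β·I_B = 2.18 mA > I_C, confirming saturation.

saturation; I_C ≈ 1.5 mA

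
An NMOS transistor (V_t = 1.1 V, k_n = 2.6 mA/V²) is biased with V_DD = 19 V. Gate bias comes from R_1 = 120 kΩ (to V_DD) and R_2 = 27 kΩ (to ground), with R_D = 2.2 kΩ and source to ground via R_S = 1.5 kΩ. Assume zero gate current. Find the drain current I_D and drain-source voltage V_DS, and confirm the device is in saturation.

I_D ≈ 1 mA, V_DS ≈ 15 V

V_G = V_DD·R_2/(R_1+R_2) = 19×27/147 = 3.49 V.
Assume saturation: I_D = (k_n/2)(V_GS − V_t)² with V_GS = V_G − I_D·R_S = 3.49 − 1.5·I_D.
Substituting gives 2.93·I_D² − 10.3·I_D + 7.42 = 0, with roots I_D = 1.01 or 2.52 mA.
The root I_D = 2.52 mA gives V_GS = -0.293 V ≤ V_t, so take I_D = 1.01 mA.
Then V_GS = 1.98 V and V_DS = V_DD − I_D(R_D+R_S) = 19 − 1.01×3.7 = 15.3 V.
Saturation requires V_DS ≥ V_GS − V_t = 0.88 V; 15.3 ≥ 0.88 ✓.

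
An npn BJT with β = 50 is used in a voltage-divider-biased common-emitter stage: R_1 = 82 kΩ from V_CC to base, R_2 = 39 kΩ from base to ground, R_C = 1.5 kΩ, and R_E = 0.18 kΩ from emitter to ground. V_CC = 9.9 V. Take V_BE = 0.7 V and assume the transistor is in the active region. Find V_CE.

Thevenize the base divider: V_Th = V_CC·R_2/(R_1+R_2) = 9.9×39/121 = 3.19 V, R_Th = R_1‖R_2 = 26.4 kΩ.
Base-emitter loop: V_Th = I_B·R_Th + V_BE + (β+1)I_B·R_E, so I_B = (3.19 − 0.7) / (26.4 + 51×0.18) = 0.07 mA.
I_C = β·I_B = 50×0.07 = 3.5 mA, and I_E = (β+1)I_B = 3.57 mA.
V_CE = V_CC − I_C·R_C − I_E·R_E = 9.9 − 3.5×1.5 − 3.57×0.18 = 4.01 V.
V_CE = 4.01 V > 0.2 V confirms active-region operation.

V_CE ≈ 4 V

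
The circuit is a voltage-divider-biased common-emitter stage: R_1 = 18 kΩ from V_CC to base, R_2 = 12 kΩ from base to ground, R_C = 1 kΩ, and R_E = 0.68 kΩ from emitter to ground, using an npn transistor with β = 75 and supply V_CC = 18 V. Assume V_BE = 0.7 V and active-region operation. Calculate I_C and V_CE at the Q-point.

Thevenize the base divider: V_Th = V_CC·R_2/(R_1+R_2) = 18×12/30 = 7.2 V, R_Th = R_1‖R_2 = 7.2 kΩ.
Base-emitter loop: V_Th = I_B·R_Th + V_BE + (β+1)I_B·R_E, so I_B = (7.2 − 0.7) / (7.2 + 76×0.68) = 0.11 mA.
I_C = β·I_B = 75×0.11 = 8.28 mA, and I_E = (β+1)I_B = 8.39 mA.
V_CE = V_CC − I_C·R_C − I_E·R_E = 18 − 8.28×1 − 8.39×0.68 = 4.02 V.
V_CE = 4.02 V > 0.2 V confirms active-region operation.

I_C ≈ 8.3 mA, V_CE ≈ 4 V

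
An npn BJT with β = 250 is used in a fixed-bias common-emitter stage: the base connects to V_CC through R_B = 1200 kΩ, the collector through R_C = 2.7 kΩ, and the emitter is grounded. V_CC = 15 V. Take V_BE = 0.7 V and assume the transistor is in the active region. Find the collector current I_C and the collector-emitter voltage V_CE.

I_C ≈ 3 mA, V_CE ≈ 7 V

Base loop: V_CC = I_B·R_B + V_BE, so I_B = (15 − 0.7)/1200 kΩ = 0.0119 mA.
In the active region I_C = β·I_B = 250 × 0.0119 = 2.98 mA.
Collector loop: V_CE = V_CC − I_C·R_C = 15 − 2.98×2.7 = 6.96 V.
Since V_CE = 6.96 V > V_CE(sat) ≈ 0.2 V, the transistor is in the active region as assumed.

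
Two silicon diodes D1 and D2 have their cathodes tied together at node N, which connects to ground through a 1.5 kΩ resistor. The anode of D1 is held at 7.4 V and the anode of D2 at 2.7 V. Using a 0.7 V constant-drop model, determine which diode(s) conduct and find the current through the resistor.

Assume both conduct. Then node N would need to be at both 7.4−0.7 = 6.7 V and 2.7−0.7 = 2 V, which is impossible.
Assume only D1 conducts: V_N = 7.4 − 0.7 = 6.7 V, so I_R = 6.7/1.5 = 4.47 mA.
Check D2: its anode-to-cathode voltage is 2.7 − 6.7 = -4 V < 0.7 V, so it is off. The assumption is consistent.

Only D1 conducts; I_R ≈ 4.5 mA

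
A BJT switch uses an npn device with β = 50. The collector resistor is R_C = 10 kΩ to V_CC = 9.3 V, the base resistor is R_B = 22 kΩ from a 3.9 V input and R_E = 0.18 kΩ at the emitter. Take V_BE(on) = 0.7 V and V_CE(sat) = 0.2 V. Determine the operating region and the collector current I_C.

Assume active: I_B = (3.9 − 0.7)/(22 + 51×0.18) = 0.103 mA, I_C = β·I_B = 5.13 mA.
Then V_CE = 9.3 − 5.13×10 − 5.23×0.18 = -43 V < 0.2 V — the active assumption fails.
Re-solve with V_CE = 0.2 V. KCL at the emitter: V_E/R_E = (V_BB−0.7−V_E)/R_B + (V_CC−0.2−V_E)/R_C, giving V_E = 0.185 V.
I_C = (V_CC − 0.2 − V_E)/R_C = (9.1 − 0.185)/10 = 0.891 mA.
Check: I_B = (3.2 − 0.185)/22 = 0.137 mA, and β·I_B = 6.85 mA > I_C, confirming saturation.

saturation; I_C ≈ 0.89 mA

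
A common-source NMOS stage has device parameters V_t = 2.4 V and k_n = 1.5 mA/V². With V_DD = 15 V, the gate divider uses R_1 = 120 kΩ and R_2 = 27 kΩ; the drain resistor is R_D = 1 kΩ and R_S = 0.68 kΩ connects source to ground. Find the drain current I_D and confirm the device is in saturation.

I_D ≈ 0.071 mA

V_G = V_DD·R_2/(R_1+R_2) = 15×27/147 = 2.76 V.
Assume saturation: I_D = (k_n/2)(V_GS − V_t)² with V_GS = V_G − I_D·R_S = 2.76 − 0.68·I_D.
Substituting gives 0.347·I_D² − 1.36·I_D + 0.0946 = 0, with roots I_D = 0.0707 or 3.86 mA.
The root I_D = 3.86 mA gives V_GS = 0.132 V ≤ V_t, so take I_D = 0.0707 mA.
Then V_GS = 2.71 V and V_DS = V_DD − I_D(R_D+R_S) = 15 − 0.0707×1.68 = 14.9 V.
Saturation requires V_DS ≥ V_GS − V_t = 0.307 V; 14.9 ≥ 0.307 ✓.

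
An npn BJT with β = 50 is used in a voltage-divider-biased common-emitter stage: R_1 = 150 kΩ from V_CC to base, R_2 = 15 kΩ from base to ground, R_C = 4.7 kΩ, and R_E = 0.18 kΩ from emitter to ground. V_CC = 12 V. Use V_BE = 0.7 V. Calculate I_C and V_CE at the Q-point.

Thevenize the base divider: V_Th = V_CC·R_2/(R_1+R_2) = 12×15/165 = 1.09 V, R_Th = R_1‖R_2 = 13.6 kΩ.
Base-emitter loop: V_Th = I_B·R_Th + V_BE + (β+1)I_B·R_E, so I_B = (1.09 − 0.7) / (13.6 + 51×0.18) = 0.0171 mA.
I_C = β·I_B = 50×0.0171 = 0.857 mA, and I_E = (β+1)I_B = 0.874 mA.
V_CE = V_CC − I_C·R_C − I_E·R_E = 12 − 0.857×4.7 − 0.874×0.18 = 7.82 V.
V_CE = 7.82 V > 0.2 V confirms active-region operation.

I_C ≈ 0.86 mA, V_CE ≈ 7.8 V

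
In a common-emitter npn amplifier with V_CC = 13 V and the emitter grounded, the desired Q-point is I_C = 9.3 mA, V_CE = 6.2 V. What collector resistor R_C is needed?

Collector loop: V_CC = I_C·R_C + V_CE.
R_C = (V_CC − V_CE)/I_C = (13 − 6.2)/9.3 = 0.731 kΩ.

R_C ≈ 0.73 kΩ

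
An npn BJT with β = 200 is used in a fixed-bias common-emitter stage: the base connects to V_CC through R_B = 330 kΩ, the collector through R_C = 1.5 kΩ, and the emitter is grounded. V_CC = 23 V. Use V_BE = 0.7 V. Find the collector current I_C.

I_C ≈ 14 mA

Base loop: V_CC = I_B·R_B + V_BE, so I_B = (23 − 0.7)/330 kΩ = 0.0676 mA.
In the active region I_C = β·I_B = 200 × 0.0676 = 13.5 mA.
Collector loop: V_CE = V_CC − I_C·R_C = 23 − 13.5×1.5 = 2.73 V.
Since V_CE = 2.73 V > V_CE(sat) ≈ 0.2 V, the transistor is in the active region as assumed.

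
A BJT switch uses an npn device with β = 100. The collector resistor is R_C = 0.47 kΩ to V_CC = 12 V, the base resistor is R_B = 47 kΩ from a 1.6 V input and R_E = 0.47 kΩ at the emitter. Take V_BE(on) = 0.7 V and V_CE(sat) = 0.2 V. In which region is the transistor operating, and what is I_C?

active; I_C ≈ 0.95 mA

Assume active. Base-emitter loop: I_B = (V_BB − V_BE)/(R_B + (β+1)R_E) = (1.6 − 0.7)/(47 + 101×0.47) = 0.00953 mA.
I_C = β·I_B = 100×0.00953 = 0.953 mA.
V_CE = V_CC − I_C·R_C − I_E·R_E = 12 − 0.953×0.47 − 0.962×0.47 = 11.1 V > V_CE(sat), so the active-region assumption holds.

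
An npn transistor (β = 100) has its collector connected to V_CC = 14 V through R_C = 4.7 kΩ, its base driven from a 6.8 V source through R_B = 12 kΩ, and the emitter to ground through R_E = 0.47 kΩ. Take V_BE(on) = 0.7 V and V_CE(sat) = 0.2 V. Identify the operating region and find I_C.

saturation; I_C ≈ 2.6 mA

Assume active: I_B = (6.8 − 0.7)/(12 + 101×0.47) = 0.103 mA, I_C = β·I_B = 10.3 mA.
Then V_CE = 14 − 10.3×4.7 − 10.4×0.47 = -39.1 V < 0.2 V — the active assumption fails.
Re-solve with V_CE = 0.2 V. KCL at the emitter: V_E/R_E = (V_BB−0.7−V_E)/R_B + (V_CC−0.2−V_E)/R_C, giving V_E = 1.42 V.
I_C = (V_CC − 0.2 − V_E)/R_C = (13.8 − 1.42)/4.7 = 2.63 mA.
Check: I_B = (6.1 − 1.42)/12 = 0.39 mA, and β·I_B = 39 mA > I_C, confirming saturation.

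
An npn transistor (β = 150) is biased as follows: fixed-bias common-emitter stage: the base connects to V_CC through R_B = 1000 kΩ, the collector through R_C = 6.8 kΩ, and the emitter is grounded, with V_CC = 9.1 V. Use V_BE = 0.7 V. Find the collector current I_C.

I_C ≈ 1.3 mA

Base loop: V_CC = I_B·R_B + V_BE, so I_B = (9.1 − 0.7)/1000 kΩ = 0.0084 mA.
In the active region I_C = β·I_B = 150 × 0.0084 = 1.26 mA.
Collector loop: V_CE = V_CC − I_C·R_C = 9.1 − 1.26×6.8 = 0.532 V.
Since V_CE = 0.532 V > V_CE(sat) ≈ 0.2 V, the transistor is in the active region as assumed.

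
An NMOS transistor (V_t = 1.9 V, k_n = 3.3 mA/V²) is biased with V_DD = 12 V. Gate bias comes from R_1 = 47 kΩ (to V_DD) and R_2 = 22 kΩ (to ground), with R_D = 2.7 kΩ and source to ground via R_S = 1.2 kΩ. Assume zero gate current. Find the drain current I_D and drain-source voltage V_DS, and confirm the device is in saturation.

I_D ≈ 0.97 mA, V_DS ≈ 8.2 V

V_G = V_DD·R_2/(R_1+R_2) = 12×22/69 = 3.83 V.
Assume saturation: I_D = (k_n/2)(V_GS − V_t)² with V_GS = V_G − I_D·R_S = 3.83 − 1.2·I_D.
Substituting gives 2.38·I_D² − 8.63·I_D + 6.12 = 0, with roots I_D = 0.967 or 2.66 mA.
The root I_D = 2.66 mA gives V_GS = 0.629 V ≤ V_t, so take I_D = 0.967 mA.
Then V_GS = 2.67 V and V_DS = V_DD − I_D(R_D+R_S) = 12 − 0.967×3.9 = 8.23 V.
Saturation requires V_DS ≥ V_GS − V_t = 0.766 V; 8.23 ≥ 0.766 ✓.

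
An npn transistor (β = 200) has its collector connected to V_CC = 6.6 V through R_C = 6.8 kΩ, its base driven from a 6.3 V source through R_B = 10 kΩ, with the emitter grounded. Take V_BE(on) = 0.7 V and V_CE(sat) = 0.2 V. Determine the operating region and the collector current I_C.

saturation; I_C ≈ 0.94 mA

Assume active: I_B = (6.3 − 0.7)/10 = 0.56 mA, giving I_C = β·I_B = 112 mA.
But then V_CE = 6.6 − 112×6.8 = -755 V < V_CE(sat) = 0.2 V — impossible in the active region.
So the transistor is saturated. With V_CE = 0.2 V, I_C = (V_CC − 0.2)/R_C = 6.4/6.8 = 0.941 mA.
Check: β·I_B = 112 mA > I_C = 0.941 mA, confirming saturation.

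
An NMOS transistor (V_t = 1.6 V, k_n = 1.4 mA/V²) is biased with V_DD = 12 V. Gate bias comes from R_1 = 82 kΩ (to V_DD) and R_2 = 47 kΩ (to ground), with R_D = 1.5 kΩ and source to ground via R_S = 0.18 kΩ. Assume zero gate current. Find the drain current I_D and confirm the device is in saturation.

V_G = V_DD·R_2/(R_1+R_2) = 12×47/129 = 4.37 V.
Assume saturation: I_D = (k_n/2)(V_GS − V_t)² with V_GS = V_G − I_D·R_S = 4.37 − 0.18·I_D.
Substituting gives 0.0227·I_D² − 1.7·I_D + 5.38 = 0, with roots I_D = 3.31 or 71.6 mA.
The root I_D = 71.6 mA gives V_GS = -8.51 V ≤ V_t, so take I_D = 3.31 mA.
Then V_GS = 3.78 V and V_DS = V_DD − I_D(R_D+R_S) = 12 − 3.31×1.68 = 6.43 V.
Saturation requires V_DS ≥ V_GS − V_t = 2.18 V; 6.43 ≥ 2.18 ✓.

I_D ≈ 3.3 mA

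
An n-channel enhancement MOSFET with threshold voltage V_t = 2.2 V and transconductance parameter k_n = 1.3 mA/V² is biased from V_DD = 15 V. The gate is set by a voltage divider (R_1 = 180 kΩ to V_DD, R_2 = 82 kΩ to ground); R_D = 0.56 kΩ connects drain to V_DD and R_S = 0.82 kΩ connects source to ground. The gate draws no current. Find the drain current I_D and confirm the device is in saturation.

V_G = V_DD·R_2/(R_1+R_2) = 15×82/262 = 4.69 V.
Assume saturation: I_D = (k_n/2)(V_GS − V_t)² with V_GS = V_G − I_D·R_S = 4.69 − 0.82·I_D.
Substituting gives 0.437·I_D² − 3.66·I_D + 4.05 = 0, with roots I_D = 1.31 or 7.06 mA.
The root I_D = 7.06 mA gives V_GS = -1.1 V ≤ V_t, so take I_D = 1.31 mA.
Then V_GS = 3.62 V and V_DS = V_DD − I_D(R_D+R_S) = 15 − 1.31×1.38 = 13.2 V.
Saturation requires V_DS ≥ V_GS − V_t = 1.42 V; 13.2 ≥ 1.42 ✓.

I_D ≈ 1.3 mA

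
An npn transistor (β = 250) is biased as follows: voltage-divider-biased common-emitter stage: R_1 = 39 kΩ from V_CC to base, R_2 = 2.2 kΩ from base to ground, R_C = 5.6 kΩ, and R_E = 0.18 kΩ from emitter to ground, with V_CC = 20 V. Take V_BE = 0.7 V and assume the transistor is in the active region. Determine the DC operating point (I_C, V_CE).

I_C ≈ 1.9 mA, V_CE ≈ 8.7 V

Thevenize the base divider: V_Th = V_CC·R_2/(R_1+R_2) = 20×2.2/41.2 = 1.07 V, R_Th = R_1‖R_2 = 2.08 kΩ.
Base-emitter loop: V_Th = I_B·R_Th + V_BE + (β+1)I_B·R_E, so I_B = (1.07 − 0.7) / (2.08 + 251×0.18) = 0.00779 mA.
I_C = β·I_B = 250×0.00779 = 1.95 mA, and I_E = (β+1)I_B = 1.95 mA.
V_CE = V_CC − I_C·R_C − I_E·R_E = 20 − 1.95×5.6 − 1.95×0.18 = 8.75 V.
V_CE = 8.75 V > 0.2 V confirms active-region operation.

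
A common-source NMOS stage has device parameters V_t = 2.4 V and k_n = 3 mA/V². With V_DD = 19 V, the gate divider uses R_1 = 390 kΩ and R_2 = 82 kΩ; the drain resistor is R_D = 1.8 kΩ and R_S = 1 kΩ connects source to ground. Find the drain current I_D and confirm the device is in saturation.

I_D ≈ 0.39 mA

V_G = V_DD·R_2/(R_1+R_2) = 19×82/472 = 3.3 V.
Assume saturation: I_D = (k_n/2)(V_GS − V_t)² with V_GS = V_G − I_D·R_S = 3.3 − 1·I_D.
Substituting gives 1.5·I_D² − 3.7·I_D + 1.22 = 0, with roots I_D = 0.391 or 2.08 mA.
The root I_D = 2.08 mA gives V_GS = 1.22 V ≤ V_t, so take I_D = 0.391 mA.
Then V_GS = 2.91 V and V_DS = V_DD − I_D(R_D+R_S) = 19 − 0.391×2.8 = 17.9 V.
Saturation requires V_DS ≥ V_GS − V_t = 0.51 V; 17.9 ≥ 0.51 ✓.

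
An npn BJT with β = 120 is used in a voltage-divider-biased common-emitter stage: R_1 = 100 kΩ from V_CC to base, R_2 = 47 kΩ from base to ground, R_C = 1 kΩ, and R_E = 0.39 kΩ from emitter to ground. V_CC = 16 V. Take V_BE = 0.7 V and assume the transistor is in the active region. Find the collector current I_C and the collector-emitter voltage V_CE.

Thevenize the base divider: V_Th = V_CC·R_2/(R_1+R_2) = 16×47/147 = 5.12 V, R_Th = R_1‖R_2 = 32 kΩ.
Base-emitter loop: V_Th = I_B·R_Th + V_BE + (β+1)I_B·R_E, so I_B = (5.12 − 0.7) / (32 + 121×0.39) = 0.0558 mA.
I_C = β·I_B = 120×0.0558 = 6.69 mA, and I_E = (β+1)I_B = 6.75 mA.
V_CE = V_CC − I_C·R_C − I_E·R_E = 16 − 6.69×1 − 6.75×0.39 = 6.67 V.
V_CE = 6.67 V > 0.2 V confirms active-region operation.

I_C ≈ 6.7 mA, V_CE ≈ 6.7 V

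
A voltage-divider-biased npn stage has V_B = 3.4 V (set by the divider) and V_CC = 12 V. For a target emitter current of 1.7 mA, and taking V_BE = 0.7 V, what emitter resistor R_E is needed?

V_E = V_B − V_BE = 3.4 − 0.7 = 2.7 V.
R_E = V_E / I_E = 2.7 / 1.7 = 1.59 kΩ.

R_E ≈ 1.6 kΩ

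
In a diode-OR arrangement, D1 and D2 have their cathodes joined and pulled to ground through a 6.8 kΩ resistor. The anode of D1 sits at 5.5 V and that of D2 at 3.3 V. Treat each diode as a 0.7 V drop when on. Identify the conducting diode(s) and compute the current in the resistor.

Assume both conduct. Then node N would need to be at both 5.5−0.7 = 4.8 V and 3.3−0.7 = 2.6 V, which is impossible.
Assume only D1 conducts: V_N = 5.5 − 0.7 = 4.8 V, so I_R = 4.8/6.8 = 0.706 mA.
Check D2: its anode-to-cathode voltage is 3.3 − 4.8 = -1.5 V < 0.7 V, so it is off. The assumption is consistent.

Only D1 conducts; I_R ≈ 0.71 mA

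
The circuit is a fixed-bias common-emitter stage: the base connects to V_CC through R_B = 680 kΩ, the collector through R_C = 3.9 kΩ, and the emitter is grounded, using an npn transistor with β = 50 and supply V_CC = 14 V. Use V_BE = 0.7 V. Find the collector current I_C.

I_C ≈ 0.98 mA

Base loop: V_CC = I_B·R_B + V_BE, so I_B = (14 − 0.7)/680 kΩ = 0.0196 mA.
In the active region I_C = β·I_B = 50 × 0.0196 = 0.978 mA.
Collector loop: V_CE = V_CC − I_C·R_C = 14 − 0.978×3.9 = 10.2 V.
Since V_CE = 10.2 V > V_CE(sat) ≈ 0.2 V, the transistor is in the active region as assumed.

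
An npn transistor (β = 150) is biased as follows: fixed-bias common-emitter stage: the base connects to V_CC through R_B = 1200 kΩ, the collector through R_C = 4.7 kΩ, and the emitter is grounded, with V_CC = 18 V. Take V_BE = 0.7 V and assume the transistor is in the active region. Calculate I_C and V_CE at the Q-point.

I_C ≈ 2.2 mA, V_CE ≈ 7.8 V

Base loop: V_CC = I_B·R_B + V_BE, so I_B = (18 − 0.7)/1200 kΩ = 0.0144 mA.
In the active region I_C = β·I_B = 150 × 0.0144 = 2.16 mA.
Collector loop: V_CE = V_CC − I_C·R_C = 18 − 2.16×4.7 = 7.84 V.
Since V_CE = 7.84 V > V_CE(sat) ≈ 0.2 V, the transistor is in the active region as assumed.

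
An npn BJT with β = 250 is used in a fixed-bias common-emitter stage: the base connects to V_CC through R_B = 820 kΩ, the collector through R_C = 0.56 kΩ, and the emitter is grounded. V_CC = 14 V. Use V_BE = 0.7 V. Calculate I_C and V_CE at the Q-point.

Base loop: V_CC = I_B·R_B + V_BE, so I_B = (14 − 0.7)/820 kΩ = 0.0162 mA.
In the active region I_C = β·I_B = 250 × 0.0162 = 4.05 mA.
Collector loop: V_CE = V_CC − I_C·R_C = 14 − 4.05×0.56 = 11.7 V.
Since V_CE = 11.7 V > V_CE(sat) ≈ 0.2 V, the transistor is in the active region as assumed.

I_C ≈ 4.1 mA, V_CE ≈ 12 V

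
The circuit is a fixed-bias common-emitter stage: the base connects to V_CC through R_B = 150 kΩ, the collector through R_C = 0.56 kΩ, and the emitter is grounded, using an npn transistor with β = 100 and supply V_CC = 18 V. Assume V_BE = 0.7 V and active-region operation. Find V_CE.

V_CE ≈ 12 V

Base loop: V_CC = I_B·R_B + V_BE, so I_B = (18 − 0.7)/150 kΩ = 0.115 mA.
In the active region I_C = β·I_B = 100 × 0.115 = 11.5 mA.
Collector loop: V_CE = V_CC − I_C·R_C = 18 − 11.5×0.56 = 11.5 V.
Since V_CE = 11.5 V > V_CE(sat) ≈ 0.2 V, the transistor is in the active region as assumed.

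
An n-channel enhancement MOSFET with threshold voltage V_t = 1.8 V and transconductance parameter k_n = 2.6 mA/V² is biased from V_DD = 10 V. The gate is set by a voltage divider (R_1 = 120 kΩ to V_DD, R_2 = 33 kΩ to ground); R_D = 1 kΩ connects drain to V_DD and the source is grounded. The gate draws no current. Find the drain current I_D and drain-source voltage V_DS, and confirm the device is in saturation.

V_G = V_DD·R_2/(R_1+R_2) = 10×33/153 = 2.16 V. With the source grounded, V_GS = V_G = 2.16 V.
Assume saturation: I_D = (k_n/2)(V_GS − V_t)² = (2.6/2)×(2.16 − 1.8)² = 1.3×0.357² = 0.166 mA.
V_DS = V_DD − I_D·R_D = 10 − 0.166×1 = 9.83 V.
Saturation requires V_DS ≥ V_GS − V_t = 0.357 V; 9.83 ≥ 0.357 ✓.

I_D ≈ 0.17 mA, V_DS ≈ 9.8 V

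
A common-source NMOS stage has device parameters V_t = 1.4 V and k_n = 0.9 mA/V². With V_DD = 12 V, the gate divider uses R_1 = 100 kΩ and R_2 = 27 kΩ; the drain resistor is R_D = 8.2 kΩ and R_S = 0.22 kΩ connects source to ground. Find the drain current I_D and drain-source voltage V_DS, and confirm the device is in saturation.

V_G = V_DD·R_2/(R_1+R_2) = 12×27/127 = 2.55 V.
Assume saturation: I_D = (k_n/2)(V_GS − V_t)² with V_GS = V_G − I_D·R_S = 2.55 − 0.22·I_D.
Substituting gives 0.0218·I_D² − 1.23·I_D + 0.596 = 0, with roots I_D = 0.49 or 55.9 mA.
The root I_D = 55.9 mA gives V_GS = -9.74 V ≤ V_t, so take I_D = 0.49 mA.
Then V_GS = 2.44 V and V_DS = V_DD − I_D(R_D+R_S) = 12 − 0.49×8.42 = 7.87 V.
Saturation requires V_DS ≥ V_GS − V_t = 1.04 V; 7.87 ≥ 1.04 ✓.

I_D ≈ 0.49 mA, V_DS ≈ 7.9 V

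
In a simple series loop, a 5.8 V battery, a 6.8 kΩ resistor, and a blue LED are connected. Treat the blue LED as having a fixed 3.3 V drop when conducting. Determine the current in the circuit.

KVL around the loop: 5.8 = V_D + I·R = 3.3 + I × 6.8 kΩ.
So I = (5.8 − 3.3) / 6.8 kΩ = 2.5 / 6.8 = 0.368 mA.

I ≈ 0.37 mA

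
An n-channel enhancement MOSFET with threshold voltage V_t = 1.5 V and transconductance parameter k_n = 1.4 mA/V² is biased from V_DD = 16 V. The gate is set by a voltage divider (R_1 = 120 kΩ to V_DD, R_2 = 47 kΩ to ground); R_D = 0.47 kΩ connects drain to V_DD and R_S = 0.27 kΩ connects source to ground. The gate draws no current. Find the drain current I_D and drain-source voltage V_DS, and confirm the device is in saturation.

V_G = V_DD·R_2/(R_1+R_2) = 16×47/167 = 4.5 V.
Assume saturation: I_D = (k_n/2)(V_GS − V_t)² with V_GS = V_G − I_D·R_S = 4.5 − 0.27·I_D.
Substituting gives 0.051·I_D² − 2.14·I_D + 6.31 = 0, with roots I_D = 3.2 or 38.6 mA.
The root I_D = 38.6 mA gives V_GS = -5.93 V ≤ V_t, so take I_D = 3.2 mA.
Then V_GS = 3.64 V and V_DS = V_DD − I_D(R_D+R_S) = 16 − 3.2×0.74 = 13.6 V.
Saturation requires V_DS ≥ V_GS − V_t = 2.14 V; 13.6 ≥ 2.14 ✓.

I_D ≈ 3.2 mA, V_DS ≈ 14 V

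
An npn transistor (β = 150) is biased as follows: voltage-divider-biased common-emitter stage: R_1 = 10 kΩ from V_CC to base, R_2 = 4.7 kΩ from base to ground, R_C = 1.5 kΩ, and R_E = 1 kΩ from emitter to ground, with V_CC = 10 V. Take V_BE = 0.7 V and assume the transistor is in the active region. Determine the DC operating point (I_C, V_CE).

I_C ≈ 2.4 mA, V_CE ≈ 3.9 V

Thevenize the base divider: V_Th = V_CC·R_2/(R_1+R_2) = 10×4.7/14.7 = 3.2 V, R_Th = R_1‖R_2 = 3.2 kΩ.
Base-emitter loop: V_Th = I_B·R_Th + V_BE + (β+1)I_B·R_E, so I_B = (3.2 − 0.7) / (3.2 + 151×1) = 0.0162 mA.
I_C = β·I_B = 150×0.0162 = 2.43 mA, and I_E = (β+1)I_B = 2.45 mA.
V_CE = V_CC − I_C·R_C − I_E·R_E = 10 − 2.43×1.5 − 2.45×1 = 3.91 V.
V_CE = 3.91 V > 0.2 V confirms active-region operation.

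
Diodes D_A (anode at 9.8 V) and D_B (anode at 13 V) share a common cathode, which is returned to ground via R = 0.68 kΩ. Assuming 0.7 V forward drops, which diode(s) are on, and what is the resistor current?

Assume both conduct. Then node N would need to be at both 9.8−0.7 = 9.1 V and 13−0.7 = 12.3 V, which is impossible.
Assume only D_B conducts: V_N = 13 − 0.7 = 12.3 V, so I_R = 12.3/0.68 = 18.1 mA.
Check D_A: its anode-to-cathode voltage is 9.8 − 12.3 = -2.5 V < 0.7 V, so it is off. The assumption is consistent.

Only D_B conducts; I_R ≈ 18 mA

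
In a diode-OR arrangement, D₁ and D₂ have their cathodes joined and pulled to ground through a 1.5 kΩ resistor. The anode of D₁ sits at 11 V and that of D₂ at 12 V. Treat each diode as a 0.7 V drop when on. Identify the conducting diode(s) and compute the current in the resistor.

Assume both conduct. Then node N would need to be at both 11−0.7 = 10.3 V and 12−0.7 = 11.3 V, which is impossible.
Assume only D₂ conducts: V_N = 12 − 0.7 = 11.3 V, so I_R = 11.3/1.5 = 7.53 mA.
Check D₁: its anode-to-cathode voltage is 11 − 11.3 = -0.3 V < 0.7 V, so it is off. The assumption is consistent.

Only D₂ conducts; I_R ≈ 7.5 mA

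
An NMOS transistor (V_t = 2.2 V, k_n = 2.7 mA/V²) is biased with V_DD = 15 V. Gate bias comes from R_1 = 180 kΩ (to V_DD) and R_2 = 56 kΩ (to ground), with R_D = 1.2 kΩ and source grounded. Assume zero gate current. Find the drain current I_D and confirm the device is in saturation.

V_G = V_DD·R_2/(R_1+R_2) = 15×56/236 = 3.56 V. With the source grounded, V_GS = V_G = 3.56 V.
Assume saturation: I_D = (k_n/2)(V_GS − V_t)² = (2.7/2)×(3.56 − 2.2)² = 1.35×1.36² = 2.49 mA.
V_DS = V_DD − I_D·R_D = 15 − 2.49×1.2 = 12 V.
Saturation requires V_DS ≥ V_GS − V_t = 1.36 V; 12 ≥ 1.36 ✓.

I_D ≈ 2.5 mA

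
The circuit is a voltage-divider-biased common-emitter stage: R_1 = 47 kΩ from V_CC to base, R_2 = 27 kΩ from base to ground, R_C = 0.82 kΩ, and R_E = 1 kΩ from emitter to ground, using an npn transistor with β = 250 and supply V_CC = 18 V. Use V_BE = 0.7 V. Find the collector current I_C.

I_C ≈ 5.5 mA

Thevenize the base divider: V_Th = V_CC·R_2/(R_1+R_2) = 18×27/74 = 6.57 V, R_Th = R_1‖R_2 = 17.1 kΩ.
Base-emitter loop: V_Th = I_B·R_Th + V_BE + (β+1)I_B·R_E, so I_B = (6.57 − 0.7) / (17.1 + 251×1) = 0.0219 mA.
I_C = β·I_B = 250×0.0219 = 5.47 mA, and I_E = (β+1)I_B = 5.49 mA.
V_CE = V_CC − I_C·R_C − I_E·R_E = 18 − 5.47×0.82 − 5.49×1 = 8.02 V.
V_CE = 8.02 V > 0.2 V confirms active-region operation.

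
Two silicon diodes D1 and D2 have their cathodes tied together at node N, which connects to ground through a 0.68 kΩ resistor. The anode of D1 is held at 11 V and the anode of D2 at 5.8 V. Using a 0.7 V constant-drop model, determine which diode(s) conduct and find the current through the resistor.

Assume both conduct. Then node N would need to be at both 11−0.7 = 10.3 V and 5.8−0.7 = 5.1 V, which is impossible.
Assume only D1 conducts: V_N = 11 − 0.7 = 10.3 V, so I_R = 10.3/0.68 = 15.1 mA.
Check D2: its anode-to-cathode voltage is 5.8 − 10.3 = -4.5 V < 0.7 V, so it is off. The assumption is consistent.

Only D1 conducts; I_R ≈ 15 mA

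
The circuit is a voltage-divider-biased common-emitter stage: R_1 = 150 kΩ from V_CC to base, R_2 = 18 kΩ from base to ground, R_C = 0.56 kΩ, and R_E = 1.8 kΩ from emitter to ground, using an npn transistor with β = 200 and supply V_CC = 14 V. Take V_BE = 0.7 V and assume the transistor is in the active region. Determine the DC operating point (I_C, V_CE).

Thevenize the base divider: V_Th = V_CC·R_2/(R_1+R_2) = 14×18/168 = 1.5 V, R_Th = R_1‖R_2 = 16.1 kΩ.
Base-emitter loop: V_Th = I_B·R_Th + V_BE + (β+1)I_B·R_E, so I_B = (1.5 − 0.7) / (16.1 + 201×1.8) = 0.00212 mA.
I_C = β·I_B = 200×0.00212 = 0.423 mA, and I_E = (β+1)I_B = 0.426 mA.
V_CE = V_CC − I_C·R_C − I_E·R_E = 14 − 0.423×0.56 − 0.426×1.8 = 13 V.
V_CE = 13 V > 0.2 V confirms active-region operation.

I_C ≈ 0.42 mA, V_CE ≈ 13 V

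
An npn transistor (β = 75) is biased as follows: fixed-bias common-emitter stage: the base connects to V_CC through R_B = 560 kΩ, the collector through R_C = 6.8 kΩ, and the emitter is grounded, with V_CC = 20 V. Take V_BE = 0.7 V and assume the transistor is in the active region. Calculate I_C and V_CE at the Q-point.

Base loop: V_CC = I_B·R_B + V_BE, so I_B = (20 − 0.7)/560 kΩ = 0.0345 mA.
In the active region I_C = β·I_B = 75 × 0.0345 = 2.58 mA.
Collector loop: V_CE = V_CC − I_C·R_C = 20 − 2.58×6.8 = 2.42 V.
Since V_CE = 2.42 V > V_CE(sat) ≈ 0.2 V, the transistor is in the active region as assumed.

I_C ≈ 2.6 mA, V_CE ≈ 2.4 V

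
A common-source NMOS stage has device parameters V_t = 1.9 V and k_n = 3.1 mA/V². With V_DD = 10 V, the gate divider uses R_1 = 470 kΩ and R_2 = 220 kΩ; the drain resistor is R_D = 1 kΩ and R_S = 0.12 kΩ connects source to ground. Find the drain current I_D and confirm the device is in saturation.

V_G = V_DD·R_2/(R_1+R_2) = 10×220/690 = 3.19 V.
Assume saturation: I_D = (k_n/2)(V_GS − V_t)² with V_GS = V_G − I_D·R_S = 3.19 − 0.12·I_D.
Substituting gives 0.0223·I_D² − 1.48·I_D + 2.57 = 0, with roots I_D = 1.79 or 64.5 mA.
The root I_D = 64.5 mA gives V_GS = -4.55 V ≤ V_t, so take I_D = 1.79 mA.
Then V_GS = 2.97 V and V_DS = V_DD − I_D(R_D+R_S) = 10 − 1.79×1.12 = 8 V.
Saturation requires V_DS ≥ V_GS − V_t = 1.07 V; 8 ≥ 1.07 ✓.

I_D ≈ 1.8 mA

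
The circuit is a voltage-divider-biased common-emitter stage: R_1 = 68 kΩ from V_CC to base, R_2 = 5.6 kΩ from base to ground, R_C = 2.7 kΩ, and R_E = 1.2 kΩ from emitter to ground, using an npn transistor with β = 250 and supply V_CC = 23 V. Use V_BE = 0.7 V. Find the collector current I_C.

Thevenize the base divider: V_Th = V_CC·R_2/(R_1+R_2) = 23×5.6/73.6 = 1.75 V, R_Th = R_1‖R_2 = 5.17 kΩ.
Base-emitter loop: V_Th = I_B·R_Th + V_BE + (β+1)I_B·R_E, so I_B = (1.75 − 0.7) / (5.17 + 251×1.2) = 0.00343 mA.
I_C = β·I_B = 250×0.00343 = 0.857 mA, and I_E = (β+1)I_B = 0.86 mA.
V_CE = V_CC − I_C·R_C − I_E·R_E = 23 − 0.857×2.7 − 0.86×1.2 = 19.7 V.
V_CE = 19.7 V > 0.2 V confirms active-region operation.

I_C ≈ 0.86 mA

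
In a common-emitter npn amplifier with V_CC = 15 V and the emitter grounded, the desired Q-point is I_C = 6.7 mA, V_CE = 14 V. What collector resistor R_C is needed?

R_C ≈ 0.15 kΩ

Collector loop: V_CC = I_C·R_C + V_CE.
R_C = (V_CC − V_CE)/I_C = (15 − 14)/6.7 = 0.149 kΩ.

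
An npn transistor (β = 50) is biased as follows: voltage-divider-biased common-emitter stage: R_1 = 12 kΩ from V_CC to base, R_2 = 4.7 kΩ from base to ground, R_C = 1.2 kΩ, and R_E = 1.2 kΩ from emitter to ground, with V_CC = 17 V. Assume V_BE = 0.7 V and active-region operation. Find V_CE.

Thevenize the base divider: V_Th = V_CC·R_2/(R_1+R_2) = 17×4.7/16.7 = 4.78 V, R_Th = R_1‖R_2 = 3.38 kΩ.
Base-emitter loop: V_Th = I_B·R_Th + V_BE + (β+1)I_B·R_E, so I_B = (4.78 − 0.7) / (3.38 + 51×1.2) = 0.0632 mA.
I_C = β·I_B = 50×0.0632 = 3.16 mA, and I_E = (β+1)I_B = 3.23 mA.
V_CE = V_CC − I_C·R_C − I_E·R_E = 17 − 3.16×1.2 − 3.23×1.2 = 9.33 V.
V_CE = 9.33 V > 0.2 V confirms active-region operation.

V_CE ≈ 9.3 V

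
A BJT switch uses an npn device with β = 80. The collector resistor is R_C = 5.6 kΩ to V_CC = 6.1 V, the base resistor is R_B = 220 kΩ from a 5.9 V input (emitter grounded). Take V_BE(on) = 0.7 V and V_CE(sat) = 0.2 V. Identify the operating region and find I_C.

Assume active: I_B = (5.9 − 0.7)/220 = 0.0236 mA, giving I_C = β·I_B = 1.89 mA.
But then V_CE = 6.1 − 1.89×5.6 = -4.49 V < V_CE(sat) = 0.2 V — impossible in the active region.
So the transistor is saturated. With V_CE = 0.2 V, I_C = (V_CC − 0.2)/R_C = 5.9/5.6 = 1.05 mA.
Check: β·I_B = 1.89 mA > I_C = 1.05 mA, confirming saturation.

saturation; I_C ≈ 1.1 mA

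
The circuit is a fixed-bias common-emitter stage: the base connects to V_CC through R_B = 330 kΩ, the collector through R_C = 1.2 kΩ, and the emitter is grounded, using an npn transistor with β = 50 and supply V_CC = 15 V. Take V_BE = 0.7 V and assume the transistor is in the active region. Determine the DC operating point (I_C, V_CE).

I_C ≈ 2.2 mA, V_CE ≈ 12 V

Base loop: V_CC = I_B·R_B + V_BE, so I_B = (15 − 0.7)/330 kΩ = 0.0433 mA.
In the active region I_C = β·I_B = 50 × 0.0433 = 2.17 mA.
Collector loop: V_CE = V_CC − I_C·R_C = 15 − 2.17×1.2 = 12.4 V.
Since V_CE = 12.4 V > V_CE(sat) ≈ 0.2 V, the transistor is in the active region as assumed.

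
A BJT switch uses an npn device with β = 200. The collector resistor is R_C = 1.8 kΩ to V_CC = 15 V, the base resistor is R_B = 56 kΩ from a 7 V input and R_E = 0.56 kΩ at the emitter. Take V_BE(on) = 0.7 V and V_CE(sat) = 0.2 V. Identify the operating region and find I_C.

Assume active: I_B = (7 − 0.7)/(56 + 201×0.56) = 0.0374 mA, I_C = β·I_B = 7.48 mA.
Then V_CE = 15 − 7.48×1.8 − 7.51×0.56 = -2.66 V < 0.2 V — the active assumption fails.
Re-solve with V_CE = 0.2 V. KCL at the emitter: V_E/R_E = (V_BB−0.7−V_E)/R_B + (V_CC−0.2−V_E)/R_C, giving V_E = 3.53 V.
I_C = (V_CC − 0.2 − V_E)/R_C = (14.8 − 3.53)/1.8 = 6.26 mA.
Check: I_B = (6.3 − 3.53)/56 = 0.0494 mA, and β·I_B = 9.88 mA > I_C, confirming saturation.

saturation; I_C ≈ 6.3 mA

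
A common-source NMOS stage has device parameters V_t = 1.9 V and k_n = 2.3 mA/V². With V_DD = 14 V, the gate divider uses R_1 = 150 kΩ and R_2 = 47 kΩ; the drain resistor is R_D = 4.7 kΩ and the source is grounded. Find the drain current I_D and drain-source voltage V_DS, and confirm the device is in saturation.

I_D ≈ 2.4 mA, V_DS ≈ 2.8 V

V_G = V_DD·R_2/(R_1+R_2) = 14×47/197 = 3.34 V. With the source grounded, V_GS = V_G = 3.34 V.
Assume saturation: I_D = (k_n/2)(V_GS − V_t)² = (2.3/2)×(3.34 − 1.9)² = 1.15×1.44² = 2.38 mA.
V_DS = V_DD − I_D·R_D = 14 − 2.38×4.7 = 2.79 V.
Saturation requires V_DS ≥ V_GS − V_t = 1.44 V; 2.79 ≥ 1.44 ✓.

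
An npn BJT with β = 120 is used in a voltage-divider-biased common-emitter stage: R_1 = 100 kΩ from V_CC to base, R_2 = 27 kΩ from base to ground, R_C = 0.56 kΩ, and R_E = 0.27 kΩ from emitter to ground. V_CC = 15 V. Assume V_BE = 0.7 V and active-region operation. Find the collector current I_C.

Thevenize the base divider: V_Th = V_CC·R_2/(R_1+R_2) = 15×27/127 = 3.19 V, R_Th = R_1‖R_2 = 21.3 kΩ.
Base-emitter loop: V_Th = I_B·R_Th + V_BE + (β+1)I_B·R_E, so I_B = (3.19 − 0.7) / (21.3 + 121×0.27) = 0.0462 mA.
I_C = β·I_B = 120×0.0462 = 5.54 mA, and I_E = (β+1)I_B = 5.58 mA.
V_CE = V_CC − I_C·R_C − I_E·R_E = 15 − 5.54×0.56 − 5.58×0.27 = 10.4 V.
V_CE = 10.4 V > 0.2 V confirms active-region operation.

I_C ≈ 5.5 mA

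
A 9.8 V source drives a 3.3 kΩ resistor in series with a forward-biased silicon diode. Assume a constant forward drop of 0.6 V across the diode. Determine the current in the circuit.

I ≈ 2.8 mA

KVL around the loop: 9.8 = V_D + I·R = 0.6 + I × 3.3 kΩ.
So I = (9.8 − 0.6) / 3.3 kΩ = 9.2 / 3.3 = 2.79 mA.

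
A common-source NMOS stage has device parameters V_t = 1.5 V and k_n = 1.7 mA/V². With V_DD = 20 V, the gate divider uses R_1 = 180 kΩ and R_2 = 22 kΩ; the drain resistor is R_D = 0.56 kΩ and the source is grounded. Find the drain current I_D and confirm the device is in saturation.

I_D ≈ 0.39 mA

V_G = V_DD·R_2/(R_1+R_2) = 20×22/202 = 2.18 V. With the source grounded, V_GS = V_G = 2.18 V.
Assume saturation: I_D = (k_n/2)(V_GS − V_t)² = (1.7/2)×(2.18 − 1.5)² = 0.85×0.678² = 0.391 mA.
V_DS = V_DD − I_D·R_D = 20 − 0.391×0.56 = 19.8 V.
Saturation requires V_DS ≥ V_GS − V_t = 0.678 V; 19.8 ≥ 0.678 ✓.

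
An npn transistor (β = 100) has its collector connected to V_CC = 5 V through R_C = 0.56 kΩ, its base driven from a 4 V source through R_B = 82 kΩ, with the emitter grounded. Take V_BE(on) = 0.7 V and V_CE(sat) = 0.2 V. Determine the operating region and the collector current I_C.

active; I_C ≈ 4 mA

Assume active. Base-emitter loop: I_B = (V_BB − V_BE)/R_B = (4 − 0.7)/82 = 0.0402 mA.
I_C = β·I_B = 100×0.0402 = 4.02 mA.
V_CE = V_CC − I_C·R_C = 5 − 4.02×0.56 = 2.75 V > V_CE(sat), so the active-region assumption holds.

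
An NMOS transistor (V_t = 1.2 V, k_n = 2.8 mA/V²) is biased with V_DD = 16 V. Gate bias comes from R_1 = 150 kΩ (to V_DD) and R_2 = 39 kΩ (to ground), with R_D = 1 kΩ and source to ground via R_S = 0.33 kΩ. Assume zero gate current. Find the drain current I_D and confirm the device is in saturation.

V_G = V_DD·R_2/(R_1+R_2) = 16×39/189 = 3.3 V.
Assume saturation: I_D = (k_n/2)(V_GS − V_t)² with V_GS = V_G − I_D·R_S = 3.3 − 0.33·I_D.
Substituting gives 0.152·I_D² − 2.94·I_D + 6.18 = 0, with roots I_D = 2.4 or 16.9 mA.
The root I_D = 16.9 mA gives V_GS = -2.27 V ≤ V_t, so take I_D = 2.4 mA.
Then V_GS = 2.51 V and V_DS = V_DD − I_D(R_D+R_S) = 16 − 2.4×1.33 = 12.8 V.
Saturation requires V_DS ≥ V_GS − V_t = 1.31 V; 12.8 ≥ 1.31 ✓.

I_D ≈ 2.4 mA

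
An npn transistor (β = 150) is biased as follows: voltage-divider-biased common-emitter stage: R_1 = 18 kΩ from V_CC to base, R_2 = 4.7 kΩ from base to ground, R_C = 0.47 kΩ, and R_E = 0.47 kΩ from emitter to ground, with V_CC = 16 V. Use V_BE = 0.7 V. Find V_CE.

Thevenize the base divider: V_Th = V_CC·R_2/(R_1+R_2) = 16×4.7/22.7 = 3.31 V, R_Th = R_1‖R_2 = 3.73 kΩ.
Base-emitter loop: V_Th = I_B·R_Th + V_BE + (β+1)I_B·R_E, so I_B = (3.31 − 0.7) / (3.73 + 151×0.47) = 0.035 mA.
I_C = β·I_B = 150×0.035 = 5.25 mA, and I_E = (β+1)I_B = 5.28 mA.
V_CE = V_CC − I_C·R_C − I_E·R_E = 16 − 5.25×0.47 − 5.28×0.47 = 11.1 V.
V_CE = 11.1 V > 0.2 V confirms active-region operation.

V_CE ≈ 11 V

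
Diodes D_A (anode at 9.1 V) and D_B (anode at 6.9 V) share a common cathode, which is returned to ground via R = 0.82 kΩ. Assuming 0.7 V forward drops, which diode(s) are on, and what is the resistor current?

Assume both conduct. Then node N would need to be at both 9.1−0.7 = 8.4 V and 6.9−0.7 = 6.2 V, which is impossible.
Assume only D_A conducts: V_N = 9.1 − 0.7 = 8.4 V, so I_R = 8.4/0.82 = 10.2 mA.
Check D_B: its anode-to-cathode voltage is 6.9 − 8.4 = -1.5 V < 0.7 V, so it is off. The assumption is consistent.

Only D_A conducts; I_R ≈ 10 mA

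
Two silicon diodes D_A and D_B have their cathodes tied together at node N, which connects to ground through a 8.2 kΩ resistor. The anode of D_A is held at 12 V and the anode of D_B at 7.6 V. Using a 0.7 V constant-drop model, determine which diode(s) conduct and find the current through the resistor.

Assume both conduct. Then node N would need to be at both 12−0.7 = 11.3 V and 7.6−0.7 = 6.9 V, which is impossible.
Assume only D_A conducts: V_N = 12 − 0.7 = 11.3 V, so I_R = 11.3/8.2 = 1.38 mA.
Check D_B: its anode-to-cathode voltage is 7.6 − 11.3 = -3.7 V < 0.7 V, so it is off. The assumption is consistent.

Only D_A conducts; I_R ≈ 1.4 mA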